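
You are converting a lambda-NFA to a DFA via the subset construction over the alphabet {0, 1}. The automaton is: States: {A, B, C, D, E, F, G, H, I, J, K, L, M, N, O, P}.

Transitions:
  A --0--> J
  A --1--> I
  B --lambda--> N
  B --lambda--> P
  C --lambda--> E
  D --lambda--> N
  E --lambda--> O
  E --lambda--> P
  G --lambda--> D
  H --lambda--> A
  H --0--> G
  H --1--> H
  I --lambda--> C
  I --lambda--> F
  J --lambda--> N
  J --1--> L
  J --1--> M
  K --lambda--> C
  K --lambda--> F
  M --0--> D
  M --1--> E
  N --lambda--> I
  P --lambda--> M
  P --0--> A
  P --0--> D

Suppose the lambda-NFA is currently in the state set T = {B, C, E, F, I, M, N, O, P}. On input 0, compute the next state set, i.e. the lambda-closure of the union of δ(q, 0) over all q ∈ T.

{A, C, D, E, F, I, M, N, O, P}

M on 0 → {D}.
P on 0 → {A, D}.
No 0-transition from B, C, E, F, I, N, O.
Union after reading 0: {A, D}.
Now take the lambda-closure:
From D via lambda: add N.
From N via lambda: add I.
From I via lambda: add C, F.
From C via lambda: add E.
From E via lambda: add O, P.
From P via lambda: add M.
No new states can be added; the closed set is {A, C, D, E, F, I, M, N, O, P}.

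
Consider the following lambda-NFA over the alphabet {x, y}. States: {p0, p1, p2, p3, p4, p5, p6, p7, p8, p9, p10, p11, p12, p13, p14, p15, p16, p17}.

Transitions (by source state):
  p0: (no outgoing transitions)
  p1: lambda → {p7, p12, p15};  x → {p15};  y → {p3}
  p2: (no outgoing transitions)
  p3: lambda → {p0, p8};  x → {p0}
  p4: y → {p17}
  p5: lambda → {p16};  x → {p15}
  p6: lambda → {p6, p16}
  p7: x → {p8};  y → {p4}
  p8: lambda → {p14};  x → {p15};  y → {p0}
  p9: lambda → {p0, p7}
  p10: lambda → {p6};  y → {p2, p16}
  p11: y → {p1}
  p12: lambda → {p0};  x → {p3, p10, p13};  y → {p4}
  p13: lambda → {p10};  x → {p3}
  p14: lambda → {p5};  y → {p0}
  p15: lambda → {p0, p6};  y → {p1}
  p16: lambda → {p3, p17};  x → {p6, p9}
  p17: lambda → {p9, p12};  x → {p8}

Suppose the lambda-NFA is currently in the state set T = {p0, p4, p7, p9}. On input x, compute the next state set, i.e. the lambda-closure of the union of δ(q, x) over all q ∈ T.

{p0, p3, p5, p7, p8, p9, p12, p14, p16, p17}

p7 on x → {p8}.
No x-transition from p0, p4, p9.
Union after reading x: {p8}.
Now take the lambda-closure:
From p8 via lambda: add p14.
From p14 via lambda: add p5.
From p5 via lambda: add p16.
From p16 via lambda: add p3, p17.
From p3 via lambda: add p0.
From p17 via lambda: add p9, p12.
From p9 via lambda: add p7.
No new states can be added; the closed set is {p0, p3, p5, p7, p8, p9, p12, p14, p16, p17}.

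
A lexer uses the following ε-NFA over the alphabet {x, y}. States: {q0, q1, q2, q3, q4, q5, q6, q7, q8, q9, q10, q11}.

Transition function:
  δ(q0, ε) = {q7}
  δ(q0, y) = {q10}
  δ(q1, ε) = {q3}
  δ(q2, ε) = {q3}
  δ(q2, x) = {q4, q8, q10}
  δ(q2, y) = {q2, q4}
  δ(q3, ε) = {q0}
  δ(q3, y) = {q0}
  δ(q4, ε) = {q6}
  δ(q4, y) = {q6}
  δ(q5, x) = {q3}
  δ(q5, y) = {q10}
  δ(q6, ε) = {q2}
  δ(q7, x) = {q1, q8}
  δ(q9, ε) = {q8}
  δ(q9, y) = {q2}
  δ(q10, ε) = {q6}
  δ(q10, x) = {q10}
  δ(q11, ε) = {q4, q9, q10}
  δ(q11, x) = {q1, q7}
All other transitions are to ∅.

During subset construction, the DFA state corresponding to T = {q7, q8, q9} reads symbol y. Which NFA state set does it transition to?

q9 on y → {q2}.
No y-transition from q7, q8.
Union after reading y: {q2}.
Now take the ε-closure:
From q2 via ε: add q3.
From q3 via ε: add q0.
From q0 via ε: add q7.
No new states can be added; the closed set is {q0, q2, q3, q7}.

{q0, q2, q3, q7}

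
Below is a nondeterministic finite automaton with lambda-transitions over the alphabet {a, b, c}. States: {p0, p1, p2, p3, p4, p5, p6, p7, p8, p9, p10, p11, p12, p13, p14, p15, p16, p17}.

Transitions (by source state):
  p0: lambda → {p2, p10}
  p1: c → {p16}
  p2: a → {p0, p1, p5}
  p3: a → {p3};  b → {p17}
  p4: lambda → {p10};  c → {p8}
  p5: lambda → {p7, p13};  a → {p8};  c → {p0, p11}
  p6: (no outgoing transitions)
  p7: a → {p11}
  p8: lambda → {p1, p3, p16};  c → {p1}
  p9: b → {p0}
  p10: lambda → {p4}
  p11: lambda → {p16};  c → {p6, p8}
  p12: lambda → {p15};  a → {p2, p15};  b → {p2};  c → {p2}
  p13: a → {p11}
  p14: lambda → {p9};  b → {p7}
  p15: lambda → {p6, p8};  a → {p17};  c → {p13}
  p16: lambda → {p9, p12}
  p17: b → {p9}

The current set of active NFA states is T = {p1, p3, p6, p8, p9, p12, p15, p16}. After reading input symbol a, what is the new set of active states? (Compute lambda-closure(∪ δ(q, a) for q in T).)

{p1, p2, p3, p6, p8, p9, p12, p15, p16, p17}

p3 on a → {p3}.
p12 on a → {p2, p15}.
p15 on a → {p17}.
No a-transition from p1, p6, p8, p9, p16.
Union after reading a: {p2, p3, p15, p17}.
Now take the lambda-closure:
From p15 via lambda: add p6, p8.
From p8 via lambda: add p1, p16.
From p16 via lambda: add p9, p12.
No new states can be added; the closed set is {p1, p2, p3, p6, p8, p9, p12, p15, p16, p17}.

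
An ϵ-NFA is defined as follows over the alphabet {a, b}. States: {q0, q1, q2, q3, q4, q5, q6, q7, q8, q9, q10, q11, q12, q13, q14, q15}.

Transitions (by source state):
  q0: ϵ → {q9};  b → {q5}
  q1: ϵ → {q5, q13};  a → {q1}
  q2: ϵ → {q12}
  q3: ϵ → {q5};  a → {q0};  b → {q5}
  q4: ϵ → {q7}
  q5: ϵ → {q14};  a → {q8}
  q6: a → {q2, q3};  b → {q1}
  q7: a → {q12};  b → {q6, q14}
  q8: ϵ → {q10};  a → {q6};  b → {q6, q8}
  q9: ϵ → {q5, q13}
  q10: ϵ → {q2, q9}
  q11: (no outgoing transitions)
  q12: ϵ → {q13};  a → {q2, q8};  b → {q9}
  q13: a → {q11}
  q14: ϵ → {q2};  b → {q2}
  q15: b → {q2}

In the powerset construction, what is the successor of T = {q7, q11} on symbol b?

q7 on b → {q6, q14}.
No b-transition from q11.
Union after reading b: {q6, q14}.
Now take the ϵ-closure:
From q14 via ϵ: add q2.
From q2 via ϵ: add q12.
From q12 via ϵ: add q13.
No new states can be added; the closed set is {q2, q6, q12, q13, q14}.

{q2, q6, q12, q13, q14}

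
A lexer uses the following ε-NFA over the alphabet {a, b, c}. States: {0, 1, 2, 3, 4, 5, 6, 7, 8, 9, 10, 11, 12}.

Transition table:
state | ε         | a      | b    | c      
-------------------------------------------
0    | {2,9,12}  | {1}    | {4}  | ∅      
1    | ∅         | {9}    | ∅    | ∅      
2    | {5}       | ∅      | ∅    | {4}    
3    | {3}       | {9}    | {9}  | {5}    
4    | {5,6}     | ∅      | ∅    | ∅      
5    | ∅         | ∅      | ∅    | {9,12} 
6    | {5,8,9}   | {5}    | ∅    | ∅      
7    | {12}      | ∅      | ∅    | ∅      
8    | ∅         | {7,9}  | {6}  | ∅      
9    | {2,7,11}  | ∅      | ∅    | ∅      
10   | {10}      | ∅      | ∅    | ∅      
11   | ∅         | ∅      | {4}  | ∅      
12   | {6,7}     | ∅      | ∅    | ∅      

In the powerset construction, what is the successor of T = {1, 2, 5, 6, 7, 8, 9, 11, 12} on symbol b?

{2, 4, 5, 6, 7, 8, 9, 11, 12}

8 on b → {6}.
11 on b → {4}.
No b-transition from 1, 2, 5, 6, 7, 9, 12.
Union after reading b: {4, 6}.
Now take the ε-closure:
From 4 via ε: add 5.
From 6 via ε: add 8, 9.
From 9 via ε: add 2, 7, 11.
From 7 via ε: add 12.
No new states can be added; the closed set is {2, 4, 5, 6, 7, 8, 9, 11, 12}.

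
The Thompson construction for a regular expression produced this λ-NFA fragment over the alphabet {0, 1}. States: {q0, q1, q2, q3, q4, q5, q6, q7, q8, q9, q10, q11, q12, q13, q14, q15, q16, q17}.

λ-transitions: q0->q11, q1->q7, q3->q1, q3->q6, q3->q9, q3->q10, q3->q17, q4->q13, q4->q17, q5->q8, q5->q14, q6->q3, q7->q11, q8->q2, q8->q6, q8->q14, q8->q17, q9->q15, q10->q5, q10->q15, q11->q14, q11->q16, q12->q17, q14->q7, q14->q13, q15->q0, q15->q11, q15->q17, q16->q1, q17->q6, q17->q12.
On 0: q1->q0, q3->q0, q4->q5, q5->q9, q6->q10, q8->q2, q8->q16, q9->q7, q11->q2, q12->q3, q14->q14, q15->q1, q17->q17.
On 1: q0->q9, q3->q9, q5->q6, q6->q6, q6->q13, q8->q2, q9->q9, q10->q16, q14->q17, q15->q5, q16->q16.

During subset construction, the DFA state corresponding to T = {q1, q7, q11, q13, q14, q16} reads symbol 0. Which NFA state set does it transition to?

q1 on 0 → {q0}.
q11 on 0 → {q2}.
q14 on 0 → {q14}.
No 0-transition from q7, q13, q16.
Union after reading 0: {q0, q2, q14}.
Now take the λ-closure:
From q0 via λ: add q11.
From q14 via λ: add q7, q13.
From q11 via λ: add q16.
From q16 via λ: add q1.
No new states can be added; the closed set is {q0, q1, q2, q7, q11, q13, q14, q16}.

{q0, q1, q2, q7, q11, q13, q14, q16}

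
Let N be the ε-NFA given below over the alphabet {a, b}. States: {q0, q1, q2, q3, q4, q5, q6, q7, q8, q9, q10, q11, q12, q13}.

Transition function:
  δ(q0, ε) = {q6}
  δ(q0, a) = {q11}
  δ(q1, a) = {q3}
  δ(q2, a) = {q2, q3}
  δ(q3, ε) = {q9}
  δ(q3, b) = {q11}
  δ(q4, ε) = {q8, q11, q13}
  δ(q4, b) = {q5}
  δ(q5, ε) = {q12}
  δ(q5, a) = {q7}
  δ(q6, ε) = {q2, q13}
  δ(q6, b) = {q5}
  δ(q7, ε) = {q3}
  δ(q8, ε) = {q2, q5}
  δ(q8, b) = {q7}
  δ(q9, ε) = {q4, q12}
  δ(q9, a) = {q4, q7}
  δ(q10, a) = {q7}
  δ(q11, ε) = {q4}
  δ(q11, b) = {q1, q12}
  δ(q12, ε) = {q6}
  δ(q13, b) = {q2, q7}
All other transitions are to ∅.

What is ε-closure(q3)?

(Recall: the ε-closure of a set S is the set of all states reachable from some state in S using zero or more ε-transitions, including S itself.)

{q2, q3, q4, q5, q6, q8, q9, q11, q12, q13}

Start with {q3}.
From q3 via ε: add q9.
From q9 via ε: add q4, q12.
From q4 via ε: add q8, q11, q13.
From q12 via ε: add q6.
From q6 via ε: add q2.
From q8 via ε: add q5.
No new states can be added; the closed set is {q2, q3, q4, q5, q6, q8, q9, q11, q12, q13}.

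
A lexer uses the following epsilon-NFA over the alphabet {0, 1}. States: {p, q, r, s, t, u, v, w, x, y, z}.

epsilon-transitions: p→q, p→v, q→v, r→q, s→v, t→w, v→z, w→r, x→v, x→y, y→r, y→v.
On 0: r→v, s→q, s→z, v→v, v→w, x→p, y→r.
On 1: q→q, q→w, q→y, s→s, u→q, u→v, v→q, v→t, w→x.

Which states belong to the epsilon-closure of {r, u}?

{q, r, u, v, z}

Start with {r, u}.
From r via epsilon: add q.
From q via epsilon: add v.
From v via epsilon: add z.
No new states can be added; the closed set is {q, r, u, v, z}.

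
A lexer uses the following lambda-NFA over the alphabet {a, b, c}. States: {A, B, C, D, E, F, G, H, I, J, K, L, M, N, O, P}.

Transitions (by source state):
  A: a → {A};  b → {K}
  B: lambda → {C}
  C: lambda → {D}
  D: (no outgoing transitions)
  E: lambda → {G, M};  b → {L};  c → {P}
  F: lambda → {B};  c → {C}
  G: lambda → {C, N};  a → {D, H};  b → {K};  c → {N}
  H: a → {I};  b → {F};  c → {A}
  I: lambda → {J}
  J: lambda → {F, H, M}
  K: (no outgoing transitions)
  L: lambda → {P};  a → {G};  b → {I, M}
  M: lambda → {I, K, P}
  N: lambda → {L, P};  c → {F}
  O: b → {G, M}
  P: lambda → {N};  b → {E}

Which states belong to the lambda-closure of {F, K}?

{B, C, D, F, K}

Start with {F, K}.
From F via lambda: add B.
From B via lambda: add C.
From C via lambda: add D.
No new states can be added; the closed set is {B, C, D, F, K}.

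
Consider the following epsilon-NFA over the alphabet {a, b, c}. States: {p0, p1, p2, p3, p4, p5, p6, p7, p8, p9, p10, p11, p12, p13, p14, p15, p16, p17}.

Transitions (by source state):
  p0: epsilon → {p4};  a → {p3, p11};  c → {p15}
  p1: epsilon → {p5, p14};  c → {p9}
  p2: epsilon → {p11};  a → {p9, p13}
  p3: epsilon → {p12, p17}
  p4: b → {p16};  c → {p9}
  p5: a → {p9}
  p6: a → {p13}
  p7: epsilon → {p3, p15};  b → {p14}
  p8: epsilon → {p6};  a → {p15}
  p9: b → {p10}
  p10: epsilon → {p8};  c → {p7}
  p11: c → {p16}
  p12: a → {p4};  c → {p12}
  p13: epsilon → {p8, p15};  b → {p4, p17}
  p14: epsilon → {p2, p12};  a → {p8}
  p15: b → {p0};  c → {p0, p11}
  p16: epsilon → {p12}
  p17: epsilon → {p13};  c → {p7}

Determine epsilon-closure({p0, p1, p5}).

Start with {p0, p1, p5}.
From p0 via epsilon: add p4.
From p1 via epsilon: add p14.
From p14 via epsilon: add p2, p12.
From p2 via epsilon: add p11.
No new states can be added; the closed set is {p0, p1, p2, p4, p5, p11, p12, p14}.

{p0, p1, p2, p4, p5, p11, p12, p14}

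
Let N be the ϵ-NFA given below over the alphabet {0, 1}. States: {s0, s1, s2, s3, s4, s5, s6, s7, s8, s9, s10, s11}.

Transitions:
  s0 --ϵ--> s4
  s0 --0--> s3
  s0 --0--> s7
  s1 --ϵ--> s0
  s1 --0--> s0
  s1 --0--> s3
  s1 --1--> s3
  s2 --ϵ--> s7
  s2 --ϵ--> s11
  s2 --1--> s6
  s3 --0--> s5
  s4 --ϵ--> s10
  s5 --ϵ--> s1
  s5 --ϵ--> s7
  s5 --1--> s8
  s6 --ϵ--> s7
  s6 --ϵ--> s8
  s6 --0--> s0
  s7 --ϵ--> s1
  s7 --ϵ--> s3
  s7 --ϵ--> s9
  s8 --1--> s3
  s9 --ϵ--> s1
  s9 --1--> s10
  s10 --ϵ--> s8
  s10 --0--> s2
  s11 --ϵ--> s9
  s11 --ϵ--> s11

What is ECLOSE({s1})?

{s0, s1, s4, s8, s10}

Start with {s1}.
From s1 via ϵ: add s0.
From s0 via ϵ: add s4.
From s4 via ϵ: add s10.
From s10 via ϵ: add s8.
No new states can be added; the closed set is {s0, s1, s4, s8, s10}.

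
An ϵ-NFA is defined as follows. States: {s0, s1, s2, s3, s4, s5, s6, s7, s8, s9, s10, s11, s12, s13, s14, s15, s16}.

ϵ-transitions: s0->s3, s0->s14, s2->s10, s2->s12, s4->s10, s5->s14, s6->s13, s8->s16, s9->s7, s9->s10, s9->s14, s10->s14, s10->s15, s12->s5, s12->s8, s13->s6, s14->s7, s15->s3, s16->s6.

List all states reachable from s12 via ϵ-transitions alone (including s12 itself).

Start with {s12}.
From s12 via ϵ: add s5, s8.
From s5 via ϵ: add s14.
From s8 via ϵ: add s16.
From s14 via ϵ: add s7.
From s16 via ϵ: add s6.
From s6 via ϵ: add s13.
No new states can be added; the closed set is {s5, s6, s7, s8, s12, s13, s14, s16}.

{s5, s6, s7, s8, s12, s13, s14, s16}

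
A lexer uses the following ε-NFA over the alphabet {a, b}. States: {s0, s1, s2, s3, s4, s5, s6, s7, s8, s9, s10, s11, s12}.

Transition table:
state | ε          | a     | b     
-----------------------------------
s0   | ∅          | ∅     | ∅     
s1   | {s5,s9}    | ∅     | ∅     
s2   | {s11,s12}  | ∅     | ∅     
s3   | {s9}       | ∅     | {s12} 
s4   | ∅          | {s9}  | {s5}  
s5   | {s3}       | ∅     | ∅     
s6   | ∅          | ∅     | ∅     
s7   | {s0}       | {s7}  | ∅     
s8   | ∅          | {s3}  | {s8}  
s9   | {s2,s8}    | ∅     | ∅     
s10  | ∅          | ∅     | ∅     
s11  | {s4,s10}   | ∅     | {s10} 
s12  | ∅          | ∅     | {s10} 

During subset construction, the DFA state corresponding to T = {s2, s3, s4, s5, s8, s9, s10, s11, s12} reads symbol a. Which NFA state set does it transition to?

s4 on a → {s9}.
s8 on a → {s3}.
No a-transition from s2, s3, s5, s9, s10, s11, s12.
Union after reading a: {s3, s9}.
Now take the ε-closure:
From s9 via ε: add s2, s8.
From s2 via ε: add s11, s12.
From s11 via ε: add s4, s10.
No new states can be added; the closed set is {s2, s3, s4, s8, s9, s10, s11, s12}.

{s2, s3, s4, s8, s9, s10, s11, s12}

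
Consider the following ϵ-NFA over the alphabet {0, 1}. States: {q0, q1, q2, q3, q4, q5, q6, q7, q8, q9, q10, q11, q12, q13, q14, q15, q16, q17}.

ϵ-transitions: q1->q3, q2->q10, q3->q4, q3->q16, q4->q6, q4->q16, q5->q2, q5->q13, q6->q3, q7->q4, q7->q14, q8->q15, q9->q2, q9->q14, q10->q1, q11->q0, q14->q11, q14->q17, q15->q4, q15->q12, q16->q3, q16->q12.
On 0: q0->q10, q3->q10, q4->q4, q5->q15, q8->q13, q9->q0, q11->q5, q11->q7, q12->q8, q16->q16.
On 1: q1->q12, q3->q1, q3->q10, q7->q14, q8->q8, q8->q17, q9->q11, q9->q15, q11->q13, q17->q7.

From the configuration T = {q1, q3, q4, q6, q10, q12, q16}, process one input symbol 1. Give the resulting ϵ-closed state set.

{q1, q3, q4, q6, q10, q12, q16}

q1 on 1 → {q12}.
q3 on 1 → {q1, q10}.
No 1-transition from q4, q6, q10, q12, q16.
Union after reading 1: {q1, q10, q12}.
Now take the ϵ-closure:
From q1 via ϵ: add q3.
From q3 via ϵ: add q4, q16.
From q4 via ϵ: add q6.
No new states can be added; the closed set is {q1, q3, q4, q6, q10, q12, q16}.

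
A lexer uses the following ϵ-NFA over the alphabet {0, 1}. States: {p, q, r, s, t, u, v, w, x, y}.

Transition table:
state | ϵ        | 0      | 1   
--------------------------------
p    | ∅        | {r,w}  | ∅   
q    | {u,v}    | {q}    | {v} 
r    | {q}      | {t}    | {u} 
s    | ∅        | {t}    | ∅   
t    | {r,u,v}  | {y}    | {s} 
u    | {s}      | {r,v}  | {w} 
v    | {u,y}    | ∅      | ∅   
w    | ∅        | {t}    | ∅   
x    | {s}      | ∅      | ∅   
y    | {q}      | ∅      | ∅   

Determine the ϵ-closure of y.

{q, s, u, v, y}

Start with {y}.
From y via ϵ: add q.
From q via ϵ: add u, v.
From u via ϵ: add s.
No new states can be added; the closed set is {q, s, u, v, y}.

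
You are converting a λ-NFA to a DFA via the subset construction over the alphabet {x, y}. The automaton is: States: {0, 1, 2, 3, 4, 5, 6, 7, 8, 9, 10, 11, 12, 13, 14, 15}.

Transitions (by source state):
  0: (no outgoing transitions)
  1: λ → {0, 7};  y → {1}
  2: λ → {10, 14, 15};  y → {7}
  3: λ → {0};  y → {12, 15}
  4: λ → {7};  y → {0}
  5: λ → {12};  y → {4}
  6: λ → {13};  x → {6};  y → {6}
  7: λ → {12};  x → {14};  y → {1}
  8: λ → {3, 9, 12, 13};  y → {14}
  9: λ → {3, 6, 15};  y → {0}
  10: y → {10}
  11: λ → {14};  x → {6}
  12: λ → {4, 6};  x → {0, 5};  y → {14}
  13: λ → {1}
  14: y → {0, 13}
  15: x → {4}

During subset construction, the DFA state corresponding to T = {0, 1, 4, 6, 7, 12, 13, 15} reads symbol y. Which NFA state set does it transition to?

{0, 1, 4, 6, 7, 12, 13, 14}

1 on y → {1}.
4 on y → {0}.
6 on y → {6}.
7 on y → {1}.
12 on y → {14}.
No y-transition from 0, 13, 15.
Union after reading y: {0, 1, 6, 14}.
Now take the λ-closure:
From 1 via λ: add 7.
From 6 via λ: add 13.
From 7 via λ: add 12.
From 12 via λ: add 4.
No new states can be added; the closed set is {0, 1, 4, 6, 7, 12, 13, 14}.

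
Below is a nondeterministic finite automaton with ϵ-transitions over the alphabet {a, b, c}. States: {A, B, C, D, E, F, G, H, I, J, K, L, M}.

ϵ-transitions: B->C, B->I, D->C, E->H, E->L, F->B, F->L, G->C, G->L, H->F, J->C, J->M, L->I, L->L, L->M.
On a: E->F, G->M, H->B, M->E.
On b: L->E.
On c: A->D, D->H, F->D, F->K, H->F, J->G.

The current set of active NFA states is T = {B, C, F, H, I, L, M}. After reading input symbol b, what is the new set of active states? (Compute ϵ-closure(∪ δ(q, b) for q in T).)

{B, C, E, F, H, I, L, M}

L on b → {E}.
No b-transition from B, C, F, H, I, M.
Union after reading b: {E}.
Now take the ϵ-closure:
From E via ϵ: add H, L.
From H via ϵ: add F.
From L via ϵ: add I, M.
From F via ϵ: add B.
From B via ϵ: add C.
No new states can be added; the closed set is {B, C, E, F, H, I, L, M}.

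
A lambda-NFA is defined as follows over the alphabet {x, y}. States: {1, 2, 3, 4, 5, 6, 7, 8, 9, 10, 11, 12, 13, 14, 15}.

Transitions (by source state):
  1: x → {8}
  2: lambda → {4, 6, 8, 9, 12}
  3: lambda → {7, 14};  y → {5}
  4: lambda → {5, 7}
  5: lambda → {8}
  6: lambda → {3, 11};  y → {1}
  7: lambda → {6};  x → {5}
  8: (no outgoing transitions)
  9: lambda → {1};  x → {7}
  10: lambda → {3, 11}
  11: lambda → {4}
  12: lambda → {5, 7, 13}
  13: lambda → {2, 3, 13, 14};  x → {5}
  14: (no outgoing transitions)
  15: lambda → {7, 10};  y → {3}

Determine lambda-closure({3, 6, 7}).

Start with {3, 6, 7}.
From 3 via lambda: add 14.
From 6 via lambda: add 11.
From 11 via lambda: add 4.
From 4 via lambda: add 5.
From 5 via lambda: add 8.
No new states can be added; the closed set is {3, 4, 5, 6, 7, 8, 11, 14}.

{3, 4, 5, 6, 7, 8, 11, 14}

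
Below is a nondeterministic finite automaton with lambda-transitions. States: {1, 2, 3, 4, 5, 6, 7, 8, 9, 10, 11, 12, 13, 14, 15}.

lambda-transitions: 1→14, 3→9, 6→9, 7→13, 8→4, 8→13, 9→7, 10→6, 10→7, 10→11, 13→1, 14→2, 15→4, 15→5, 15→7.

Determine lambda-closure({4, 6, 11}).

{1, 2, 4, 6, 7, 9, 11, 13, 14}

Start with {4, 6, 11}.
From 6 via lambda: add 9.
From 9 via lambda: add 7.
From 7 via lambda: add 13.
From 13 via lambda: add 1.
From 1 via lambda: add 14.
From 14 via lambda: add 2.
No new states can be added; the closed set is {1, 2, 4, 6, 7, 9, 11, 13, 14}.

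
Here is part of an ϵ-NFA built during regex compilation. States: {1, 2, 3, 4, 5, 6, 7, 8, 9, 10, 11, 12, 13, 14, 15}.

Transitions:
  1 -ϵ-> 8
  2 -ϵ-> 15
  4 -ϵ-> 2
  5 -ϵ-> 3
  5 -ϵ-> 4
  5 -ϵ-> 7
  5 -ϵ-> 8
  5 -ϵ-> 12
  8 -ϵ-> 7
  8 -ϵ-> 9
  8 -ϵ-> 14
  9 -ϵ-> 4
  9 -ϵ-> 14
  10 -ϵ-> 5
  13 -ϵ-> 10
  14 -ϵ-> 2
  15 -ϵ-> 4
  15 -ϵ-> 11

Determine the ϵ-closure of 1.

Start with {1}.
From 1 via ϵ: add 8.
From 8 via ϵ: add 7, 9, 14.
From 9 via ϵ: add 4.
From 14 via ϵ: add 2.
From 2 via ϵ: add 15.
From 15 via ϵ: add 11.
No new states can be added; the closed set is {1, 2, 4, 7, 8, 9, 11, 14, 15}.

{1, 2, 4, 7, 8, 9, 11, 14, 15}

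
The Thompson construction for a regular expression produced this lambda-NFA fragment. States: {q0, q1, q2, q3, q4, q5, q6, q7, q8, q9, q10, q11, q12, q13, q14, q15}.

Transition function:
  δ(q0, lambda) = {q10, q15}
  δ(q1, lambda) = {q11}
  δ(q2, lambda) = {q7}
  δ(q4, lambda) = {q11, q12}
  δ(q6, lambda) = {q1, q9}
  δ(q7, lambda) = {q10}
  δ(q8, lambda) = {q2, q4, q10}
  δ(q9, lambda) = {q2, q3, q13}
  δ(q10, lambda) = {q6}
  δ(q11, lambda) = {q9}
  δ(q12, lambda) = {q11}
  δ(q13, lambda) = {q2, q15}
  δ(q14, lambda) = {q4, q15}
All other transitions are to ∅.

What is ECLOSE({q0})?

Start with {q0}.
From q0 via lambda: add q10, q15.
From q10 via lambda: add q6.
From q6 via lambda: add q1, q9.
From q1 via lambda: add q11.
From q9 via lambda: add q2, q3, q13.
From q2 via lambda: add q7.
No new states can be added; the closed set is {q0, q1, q2, q3, q6, q7, q9, q10, q11, q13, q15}.

{q0, q1, q2, q3, q6, q7, q9, q10, q11, q13, q15}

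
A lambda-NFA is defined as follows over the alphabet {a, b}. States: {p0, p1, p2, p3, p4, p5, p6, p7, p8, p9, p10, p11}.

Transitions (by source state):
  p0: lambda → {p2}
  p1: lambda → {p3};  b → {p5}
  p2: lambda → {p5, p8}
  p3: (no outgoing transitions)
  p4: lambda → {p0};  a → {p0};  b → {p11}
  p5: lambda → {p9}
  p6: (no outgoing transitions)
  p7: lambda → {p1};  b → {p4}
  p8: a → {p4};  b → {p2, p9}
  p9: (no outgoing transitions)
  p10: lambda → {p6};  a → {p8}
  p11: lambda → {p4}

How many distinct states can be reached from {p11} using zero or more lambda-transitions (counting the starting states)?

7

Start with {p11}.
From p11 via lambda: add p4.
From p4 via lambda: add p0.
From p0 via lambda: add p2.
From p2 via lambda: add p5, p8.
From p5 via lambda: add p9.
lambda-closure = {p0, p2, p4, p5, p8, p9, p11}, which has 7 states.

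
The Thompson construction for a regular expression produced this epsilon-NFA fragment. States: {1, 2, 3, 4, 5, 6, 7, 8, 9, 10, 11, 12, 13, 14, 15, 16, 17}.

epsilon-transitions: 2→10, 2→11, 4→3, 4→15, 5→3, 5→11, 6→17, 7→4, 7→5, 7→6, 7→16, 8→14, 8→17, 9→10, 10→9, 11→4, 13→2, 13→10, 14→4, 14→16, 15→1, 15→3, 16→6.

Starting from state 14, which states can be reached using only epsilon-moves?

{1, 3, 4, 6, 14, 15, 16, 17}

Start with {14}.
From 14 via epsilon: add 4, 16.
From 4 via epsilon: add 3, 15.
From 16 via epsilon: add 6.
From 6 via epsilon: add 17.
From 15 via epsilon: add 1.
No new states can be added; the closed set is {1, 3, 4, 6, 14, 15, 16, 17}.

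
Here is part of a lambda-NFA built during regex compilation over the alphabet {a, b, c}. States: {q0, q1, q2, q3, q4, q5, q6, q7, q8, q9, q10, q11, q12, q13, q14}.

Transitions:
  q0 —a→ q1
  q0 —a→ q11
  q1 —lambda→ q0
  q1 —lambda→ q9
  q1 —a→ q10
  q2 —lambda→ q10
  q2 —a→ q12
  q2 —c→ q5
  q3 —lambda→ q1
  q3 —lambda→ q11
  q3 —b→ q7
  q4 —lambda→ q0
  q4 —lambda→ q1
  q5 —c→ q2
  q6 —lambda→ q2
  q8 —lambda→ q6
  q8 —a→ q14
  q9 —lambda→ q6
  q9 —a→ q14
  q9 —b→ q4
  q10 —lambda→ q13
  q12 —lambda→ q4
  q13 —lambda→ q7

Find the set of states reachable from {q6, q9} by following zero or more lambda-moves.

{q2, q6, q7, q9, q10, q13}

Start with {q6, q9}.
From q6 via lambda: add q2.
From q2 via lambda: add q10.
From q10 via lambda: add q13.
From q13 via lambda: add q7.
No new states can be added; the closed set is {q2, q6, q7, q9, q10, q13}.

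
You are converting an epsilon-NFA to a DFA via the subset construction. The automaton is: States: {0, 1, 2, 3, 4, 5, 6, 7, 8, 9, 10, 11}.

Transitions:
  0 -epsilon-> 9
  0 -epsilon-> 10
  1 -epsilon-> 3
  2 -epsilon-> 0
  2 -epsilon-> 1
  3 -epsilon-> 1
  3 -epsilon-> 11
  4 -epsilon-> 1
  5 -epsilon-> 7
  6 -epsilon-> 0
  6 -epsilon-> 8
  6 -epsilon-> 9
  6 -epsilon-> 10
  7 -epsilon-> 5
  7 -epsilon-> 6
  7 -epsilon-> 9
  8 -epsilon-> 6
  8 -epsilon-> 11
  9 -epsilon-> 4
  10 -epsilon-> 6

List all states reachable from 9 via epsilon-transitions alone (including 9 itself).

Start with {9}.
From 9 via epsilon: add 4.
From 4 via epsilon: add 1.
From 1 via epsilon: add 3.
From 3 via epsilon: add 11.
No new states can be added; the closed set is {1, 3, 4, 9, 11}.

{1, 3, 4, 9, 11}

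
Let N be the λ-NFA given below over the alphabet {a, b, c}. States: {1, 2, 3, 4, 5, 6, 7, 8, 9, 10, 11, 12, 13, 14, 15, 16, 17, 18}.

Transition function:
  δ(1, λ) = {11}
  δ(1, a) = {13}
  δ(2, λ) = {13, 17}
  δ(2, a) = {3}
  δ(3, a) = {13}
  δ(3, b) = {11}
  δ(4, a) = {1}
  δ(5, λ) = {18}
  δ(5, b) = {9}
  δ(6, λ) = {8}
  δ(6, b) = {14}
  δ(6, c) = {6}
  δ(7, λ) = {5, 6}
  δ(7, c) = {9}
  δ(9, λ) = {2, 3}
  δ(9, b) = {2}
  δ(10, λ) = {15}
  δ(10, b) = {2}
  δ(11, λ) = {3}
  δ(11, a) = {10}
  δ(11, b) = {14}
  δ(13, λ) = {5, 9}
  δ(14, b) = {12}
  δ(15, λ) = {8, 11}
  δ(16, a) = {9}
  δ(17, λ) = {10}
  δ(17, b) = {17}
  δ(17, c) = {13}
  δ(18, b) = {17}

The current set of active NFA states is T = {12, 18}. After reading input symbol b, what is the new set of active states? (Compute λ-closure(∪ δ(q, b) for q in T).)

{3, 8, 10, 11, 15, 17}

18 on b → {17}.
No b-transition from 12.
Union after reading b: {17}.
Now take the λ-closure:
From 17 via λ: add 10.
From 10 via λ: add 15.
From 15 via λ: add 8, 11.
From 11 via λ: add 3.
No new states can be added; the closed set is {3, 8, 10, 11, 15, 17}.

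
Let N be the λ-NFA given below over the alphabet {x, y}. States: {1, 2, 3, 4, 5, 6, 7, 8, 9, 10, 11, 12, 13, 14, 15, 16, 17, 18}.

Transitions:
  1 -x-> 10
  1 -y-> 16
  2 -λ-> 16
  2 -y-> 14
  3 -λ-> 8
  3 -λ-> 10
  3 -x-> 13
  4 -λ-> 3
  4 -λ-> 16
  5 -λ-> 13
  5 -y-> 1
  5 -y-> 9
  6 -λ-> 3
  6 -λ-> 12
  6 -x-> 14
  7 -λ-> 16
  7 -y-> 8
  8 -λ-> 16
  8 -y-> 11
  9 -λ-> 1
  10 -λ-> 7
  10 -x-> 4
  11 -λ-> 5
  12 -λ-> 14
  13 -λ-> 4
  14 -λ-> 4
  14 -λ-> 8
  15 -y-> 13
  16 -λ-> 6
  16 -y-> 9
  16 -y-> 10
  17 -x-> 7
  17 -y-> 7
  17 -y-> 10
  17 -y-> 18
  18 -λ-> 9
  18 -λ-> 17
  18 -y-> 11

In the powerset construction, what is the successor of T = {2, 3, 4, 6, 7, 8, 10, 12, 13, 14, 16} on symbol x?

3 on x → {13}.
6 on x → {14}.
10 on x → {4}.
No x-transition from 2, 4, 7, 8, 12, 13, 14, 16.
Union after reading x: {4, 13, 14}.
Now take the λ-closure:
From 4 via λ: add 3, 16.
From 14 via λ: add 8.
From 3 via λ: add 10.
From 16 via λ: add 6.
From 6 via λ: add 12.
From 10 via λ: add 7.
No new states can be added; the closed set is {3, 4, 6, 7, 8, 10, 12, 13, 14, 16}.

{3, 4, 6, 7, 8, 10, 12, 13, 14, 16}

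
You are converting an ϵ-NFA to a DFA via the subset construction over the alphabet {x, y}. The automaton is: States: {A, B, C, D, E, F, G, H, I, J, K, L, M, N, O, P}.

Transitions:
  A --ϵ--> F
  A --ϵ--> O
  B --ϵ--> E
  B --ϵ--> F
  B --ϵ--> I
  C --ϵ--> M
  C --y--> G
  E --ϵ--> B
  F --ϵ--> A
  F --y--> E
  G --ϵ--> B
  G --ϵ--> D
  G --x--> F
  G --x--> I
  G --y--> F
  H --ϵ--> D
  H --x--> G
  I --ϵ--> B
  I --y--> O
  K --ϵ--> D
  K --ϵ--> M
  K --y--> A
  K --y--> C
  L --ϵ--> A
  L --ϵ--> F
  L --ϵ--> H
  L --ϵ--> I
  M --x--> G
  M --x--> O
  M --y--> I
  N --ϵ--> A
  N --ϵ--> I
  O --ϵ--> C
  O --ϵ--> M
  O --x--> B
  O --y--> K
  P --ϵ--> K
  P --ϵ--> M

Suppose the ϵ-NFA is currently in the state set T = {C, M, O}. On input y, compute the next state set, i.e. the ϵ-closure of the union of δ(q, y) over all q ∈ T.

C on y → {G}.
M on y → {I}.
O on y → {K}.
Union after reading y: {G, I, K}.
Now take the ϵ-closure:
From G via ϵ: add B, D.
From K via ϵ: add M.
From B via ϵ: add E, F.
From F via ϵ: add A.
From A via ϵ: add O.
From O via ϵ: add C.
No new states can be added; the closed set is {A, B, C, D, E, F, G, I, K, M, O}.

{A, B, C, D, E, F, G, I, K, M, O}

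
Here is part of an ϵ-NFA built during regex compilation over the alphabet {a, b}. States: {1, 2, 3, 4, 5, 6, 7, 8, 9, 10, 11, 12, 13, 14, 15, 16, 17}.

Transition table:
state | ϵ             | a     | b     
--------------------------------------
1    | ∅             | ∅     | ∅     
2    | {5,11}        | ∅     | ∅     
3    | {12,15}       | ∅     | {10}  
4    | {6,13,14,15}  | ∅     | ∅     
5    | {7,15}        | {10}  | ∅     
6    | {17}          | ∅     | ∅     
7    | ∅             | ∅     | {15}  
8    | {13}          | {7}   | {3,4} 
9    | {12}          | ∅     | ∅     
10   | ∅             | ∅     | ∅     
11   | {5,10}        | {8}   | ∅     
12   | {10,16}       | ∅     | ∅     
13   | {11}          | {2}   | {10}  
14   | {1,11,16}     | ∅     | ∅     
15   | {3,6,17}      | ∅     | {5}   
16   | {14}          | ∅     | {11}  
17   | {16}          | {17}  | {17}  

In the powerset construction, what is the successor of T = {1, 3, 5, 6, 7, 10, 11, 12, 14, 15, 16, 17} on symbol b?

3 on b → {10}.
7 on b → {15}.
15 on b → {5}.
16 on b → {11}.
17 on b → {17}.
No b-transition from 1, 5, 6, 10, 11, 12, 14.
Union after reading b: {5, 10, 11, 15, 17}.
Now take the ϵ-closure:
From 5 via ϵ: add 7.
From 15 via ϵ: add 3, 6.
From 17 via ϵ: add 16.
From 3 via ϵ: add 12.
From 16 via ϵ: add 14.
From 14 via ϵ: add 1.
No new states can be added; the closed set is {1, 3, 5, 6, 7, 10, 11, 12, 14, 15, 16, 17}.

{1, 3, 5, 6, 7, 10, 11, 12, 14, 15, 16, 17}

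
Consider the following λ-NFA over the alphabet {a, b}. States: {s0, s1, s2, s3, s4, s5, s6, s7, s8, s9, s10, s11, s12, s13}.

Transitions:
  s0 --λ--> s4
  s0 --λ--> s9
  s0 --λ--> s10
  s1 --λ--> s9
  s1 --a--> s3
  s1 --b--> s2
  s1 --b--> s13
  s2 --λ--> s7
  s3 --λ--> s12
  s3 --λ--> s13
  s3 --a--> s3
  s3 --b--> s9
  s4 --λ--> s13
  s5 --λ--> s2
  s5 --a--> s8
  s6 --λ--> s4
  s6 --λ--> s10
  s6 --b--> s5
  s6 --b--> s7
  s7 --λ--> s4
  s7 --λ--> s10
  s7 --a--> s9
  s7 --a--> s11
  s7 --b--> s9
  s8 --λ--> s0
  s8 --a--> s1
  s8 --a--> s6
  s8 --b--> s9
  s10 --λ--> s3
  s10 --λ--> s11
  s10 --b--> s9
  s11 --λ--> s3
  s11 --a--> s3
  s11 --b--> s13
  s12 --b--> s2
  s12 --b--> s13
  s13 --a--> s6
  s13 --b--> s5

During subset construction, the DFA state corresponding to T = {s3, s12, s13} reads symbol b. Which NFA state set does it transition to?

{s2, s3, s4, s5, s7, s9, s10, s11, s12, s13}

s3 on b → {s9}.
s12 on b → {s2, s13}.
s13 on b → {s5}.
Union after reading b: {s2, s5, s9, s13}.
Now take the λ-closure:
From s2 via λ: add s7.
From s7 via λ: add s4, s10.
From s10 via λ: add s3, s11.
From s3 via λ: add s12.
No new states can be added; the closed set is {s2, s3, s4, s5, s7, s9, s10, s11, s12, s13}.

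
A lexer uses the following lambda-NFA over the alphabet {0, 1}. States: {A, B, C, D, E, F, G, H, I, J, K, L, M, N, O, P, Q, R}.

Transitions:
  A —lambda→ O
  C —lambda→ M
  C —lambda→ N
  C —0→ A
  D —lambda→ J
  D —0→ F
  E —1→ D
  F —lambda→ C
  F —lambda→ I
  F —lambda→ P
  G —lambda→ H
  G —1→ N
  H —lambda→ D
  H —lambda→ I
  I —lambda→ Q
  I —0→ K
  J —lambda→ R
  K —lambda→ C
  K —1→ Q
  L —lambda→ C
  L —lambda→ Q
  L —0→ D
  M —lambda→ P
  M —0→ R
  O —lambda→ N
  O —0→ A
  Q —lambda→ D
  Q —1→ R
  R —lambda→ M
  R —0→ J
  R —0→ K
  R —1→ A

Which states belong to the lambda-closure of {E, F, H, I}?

{C, D, E, F, H, I, J, M, N, P, Q, R}

Start with {E, F, H, I}.
From F via lambda: add C, P.
From H via lambda: add D.
From I via lambda: add Q.
From C via lambda: add M, N.
From D via lambda: add J.
From J via lambda: add R.
No new states can be added; the closed set is {C, D, E, F, H, I, J, M, N, P, Q, R}.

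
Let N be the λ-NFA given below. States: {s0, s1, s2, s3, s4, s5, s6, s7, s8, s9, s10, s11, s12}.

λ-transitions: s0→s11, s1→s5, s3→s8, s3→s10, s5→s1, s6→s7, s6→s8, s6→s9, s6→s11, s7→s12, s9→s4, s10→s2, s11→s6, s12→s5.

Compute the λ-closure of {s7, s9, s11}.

{s1, s4, s5, s6, s7, s8, s9, s11, s12}

Start with {s7, s9, s11}.
From s7 via λ: add s12.
From s9 via λ: add s4.
From s11 via λ: add s6.
From s6 via λ: add s8.
From s12 via λ: add s5.
From s5 via λ: add s1.
No new states can be added; the closed set is {s1, s4, s5, s6, s7, s8, s9, s11, s12}.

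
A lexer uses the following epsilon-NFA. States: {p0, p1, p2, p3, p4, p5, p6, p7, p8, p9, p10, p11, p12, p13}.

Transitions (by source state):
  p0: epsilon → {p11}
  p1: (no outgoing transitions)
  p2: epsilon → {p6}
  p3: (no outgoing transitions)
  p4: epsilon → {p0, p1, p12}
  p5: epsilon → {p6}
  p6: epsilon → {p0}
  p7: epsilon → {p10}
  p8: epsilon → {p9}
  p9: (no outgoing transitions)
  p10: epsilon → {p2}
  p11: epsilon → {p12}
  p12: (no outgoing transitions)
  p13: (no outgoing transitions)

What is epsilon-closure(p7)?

{p0, p2, p6, p7, p10, p11, p12}

Start with {p7}.
From p7 via epsilon: add p10.
From p10 via epsilon: add p2.
From p2 via epsilon: add p6.
From p6 via epsilon: add p0.
From p0 via epsilon: add p11.
From p11 via epsilon: add p12.
No new states can be added; the closed set is {p0, p2, p6, p7, p10, p11, p12}.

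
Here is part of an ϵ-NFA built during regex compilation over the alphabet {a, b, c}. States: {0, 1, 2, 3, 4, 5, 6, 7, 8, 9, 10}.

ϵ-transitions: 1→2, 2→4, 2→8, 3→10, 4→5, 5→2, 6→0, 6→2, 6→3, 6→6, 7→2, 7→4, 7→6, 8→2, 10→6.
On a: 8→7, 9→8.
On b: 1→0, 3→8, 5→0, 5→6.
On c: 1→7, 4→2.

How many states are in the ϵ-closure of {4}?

4

Start with {4}.
From 4 via ϵ: add 5.
From 5 via ϵ: add 2.
From 2 via ϵ: add 8.
ϵ-closure = {2, 4, 5, 8}, which has 4 states.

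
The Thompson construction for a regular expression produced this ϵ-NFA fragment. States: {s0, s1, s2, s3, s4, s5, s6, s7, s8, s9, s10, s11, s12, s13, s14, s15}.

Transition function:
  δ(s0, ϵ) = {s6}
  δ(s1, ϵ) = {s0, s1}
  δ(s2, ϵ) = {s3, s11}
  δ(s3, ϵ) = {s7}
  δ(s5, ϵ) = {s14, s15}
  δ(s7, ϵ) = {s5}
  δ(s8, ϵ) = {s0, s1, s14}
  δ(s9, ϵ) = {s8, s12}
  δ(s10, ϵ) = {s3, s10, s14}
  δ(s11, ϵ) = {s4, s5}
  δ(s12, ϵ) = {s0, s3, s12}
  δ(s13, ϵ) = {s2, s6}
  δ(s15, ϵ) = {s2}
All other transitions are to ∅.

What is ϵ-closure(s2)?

{s2, s3, s4, s5, s7, s11, s14, s15}

Start with {s2}.
From s2 via ϵ: add s3, s11.
From s3 via ϵ: add s7.
From s11 via ϵ: add s4, s5.
From s5 via ϵ: add s14, s15.
No new states can be added; the closed set is {s2, s3, s4, s5, s7, s11, s14, s15}.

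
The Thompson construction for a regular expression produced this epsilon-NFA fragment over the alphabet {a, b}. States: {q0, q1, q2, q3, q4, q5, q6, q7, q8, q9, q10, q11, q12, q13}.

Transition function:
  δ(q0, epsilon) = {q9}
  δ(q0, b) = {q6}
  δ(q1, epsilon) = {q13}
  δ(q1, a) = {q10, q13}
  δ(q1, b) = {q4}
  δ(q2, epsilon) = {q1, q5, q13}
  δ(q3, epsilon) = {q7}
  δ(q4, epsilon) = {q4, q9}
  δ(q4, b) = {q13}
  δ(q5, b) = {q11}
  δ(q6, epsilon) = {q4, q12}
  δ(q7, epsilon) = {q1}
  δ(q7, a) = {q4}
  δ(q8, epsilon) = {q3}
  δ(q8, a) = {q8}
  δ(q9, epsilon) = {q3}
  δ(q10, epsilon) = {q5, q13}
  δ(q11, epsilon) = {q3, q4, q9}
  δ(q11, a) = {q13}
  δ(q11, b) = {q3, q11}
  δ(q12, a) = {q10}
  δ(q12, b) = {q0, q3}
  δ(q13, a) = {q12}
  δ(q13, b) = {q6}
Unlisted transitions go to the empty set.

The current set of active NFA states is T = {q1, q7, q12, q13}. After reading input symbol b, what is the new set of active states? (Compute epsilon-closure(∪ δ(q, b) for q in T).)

{q0, q1, q3, q4, q6, q7, q9, q12, q13}

q1 on b → {q4}.
q12 on b → {q0, q3}.
q13 on b → {q6}.
No b-transition from q7.
Union after reading b: {q0, q3, q4, q6}.
Now take the epsilon-closure:
From q0 via epsilon: add q9.
From q3 via epsilon: add q7.
From q6 via epsilon: add q12.
From q7 via epsilon: add q1.
From q1 via epsilon: add q13.
No new states can be added; the closed set is {q0, q1, q3, q4, q6, q7, q9, q12, q13}.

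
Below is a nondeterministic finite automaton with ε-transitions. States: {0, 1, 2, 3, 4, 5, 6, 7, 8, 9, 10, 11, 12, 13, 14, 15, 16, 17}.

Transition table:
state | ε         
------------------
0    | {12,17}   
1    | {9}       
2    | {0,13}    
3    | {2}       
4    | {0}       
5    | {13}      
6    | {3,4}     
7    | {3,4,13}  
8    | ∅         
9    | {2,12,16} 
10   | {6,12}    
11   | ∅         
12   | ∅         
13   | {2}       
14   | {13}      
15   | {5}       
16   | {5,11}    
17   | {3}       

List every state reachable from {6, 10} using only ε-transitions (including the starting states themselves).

{0, 2, 3, 4, 6, 10, 12, 13, 17}

Start with {6, 10}.
From 6 via ε: add 3, 4.
From 10 via ε: add 12.
From 3 via ε: add 2.
From 4 via ε: add 0.
From 0 via ε: add 17.
From 2 via ε: add 13.
No new states can be added; the closed set is {0, 2, 3, 4, 6, 10, 12, 13, 17}.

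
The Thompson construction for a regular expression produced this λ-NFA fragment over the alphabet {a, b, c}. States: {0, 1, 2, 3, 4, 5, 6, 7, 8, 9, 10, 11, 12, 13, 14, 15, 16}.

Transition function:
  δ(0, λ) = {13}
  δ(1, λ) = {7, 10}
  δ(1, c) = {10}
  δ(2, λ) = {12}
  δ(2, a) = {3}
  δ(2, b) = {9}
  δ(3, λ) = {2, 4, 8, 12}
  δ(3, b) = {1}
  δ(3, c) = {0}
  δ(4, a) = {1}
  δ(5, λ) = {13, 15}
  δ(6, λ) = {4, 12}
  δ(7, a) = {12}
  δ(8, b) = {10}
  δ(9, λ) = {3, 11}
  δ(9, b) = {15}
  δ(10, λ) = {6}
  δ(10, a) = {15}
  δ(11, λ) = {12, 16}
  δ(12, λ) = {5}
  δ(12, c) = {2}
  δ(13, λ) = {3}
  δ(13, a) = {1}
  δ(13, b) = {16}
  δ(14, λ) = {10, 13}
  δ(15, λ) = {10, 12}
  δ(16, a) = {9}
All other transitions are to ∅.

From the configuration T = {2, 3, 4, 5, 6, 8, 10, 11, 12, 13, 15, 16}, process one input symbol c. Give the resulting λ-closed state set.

3 on c → {0}.
12 on c → {2}.
No c-transition from 2, 4, 5, 6, 8, 10, 11, 13, 15, 16.
Union after reading c: {0, 2}.
Now take the λ-closure:
From 0 via λ: add 13.
From 2 via λ: add 12.
From 12 via λ: add 5.
From 13 via λ: add 3.
From 3 via λ: add 4, 8.
From 5 via λ: add 15.
From 15 via λ: add 10.
From 10 via λ: add 6.
No new states can be added; the closed set is {0, 2, 3, 4, 5, 6, 8, 10, 12, 13, 15}.

{0, 2, 3, 4, 5, 6, 8, 10, 12, 13, 15}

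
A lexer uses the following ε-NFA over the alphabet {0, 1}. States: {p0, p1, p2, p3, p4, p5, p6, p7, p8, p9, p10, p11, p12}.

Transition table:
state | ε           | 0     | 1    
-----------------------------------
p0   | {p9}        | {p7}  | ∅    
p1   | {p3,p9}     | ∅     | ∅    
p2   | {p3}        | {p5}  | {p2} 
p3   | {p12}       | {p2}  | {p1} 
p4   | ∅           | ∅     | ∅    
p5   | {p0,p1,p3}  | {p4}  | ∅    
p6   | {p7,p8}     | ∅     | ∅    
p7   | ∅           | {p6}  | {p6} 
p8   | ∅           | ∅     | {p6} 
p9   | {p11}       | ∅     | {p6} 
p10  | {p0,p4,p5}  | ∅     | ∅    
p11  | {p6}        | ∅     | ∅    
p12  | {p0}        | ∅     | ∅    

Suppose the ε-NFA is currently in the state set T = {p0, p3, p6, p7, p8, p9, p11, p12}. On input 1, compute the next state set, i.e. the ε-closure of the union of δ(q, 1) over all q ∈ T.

p3 on 1 → {p1}.
p7 on 1 → {p6}.
p8 on 1 → {p6}.
p9 on 1 → {p6}.
No 1-transition from p0, p6, p11, p12.
Union after reading 1: {p1, p6}.
Now take the ε-closure:
From p1 via ε: add p3, p9.
From p6 via ε: add p7, p8.
From p3 via ε: add p12.
From p9 via ε: add p11.
From p12 via ε: add p0.
No new states can be added; the closed set is {p0, p1, p3, p6, p7, p8, p9, p11, p12}.

{p0, p1, p3, p6, p7, p8, p9, p11, p12}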